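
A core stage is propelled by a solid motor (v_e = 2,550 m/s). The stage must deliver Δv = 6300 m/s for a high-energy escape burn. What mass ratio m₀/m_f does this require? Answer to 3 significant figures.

m₀/m_f = exp(Δv / v_e) = exp(6300 / 2550.0) = exp(2.4706) = 11.8294.

mass ratio ≈ 11.8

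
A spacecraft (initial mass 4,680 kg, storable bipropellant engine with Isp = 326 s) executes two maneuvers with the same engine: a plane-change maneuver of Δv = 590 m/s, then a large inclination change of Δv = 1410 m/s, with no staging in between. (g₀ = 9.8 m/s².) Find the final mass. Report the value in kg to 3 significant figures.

final mass ≈ 2500 kg

v_e = Isp · g₀ = 326 × 9.8 = 3194.8 m/s.
After the first burn: m = 4680 × exp(−590/3194.8) = 4680 × 0.83137 = 3,890.81 kg.
After the second burn: m = 3,890.81 × exp(−1410/3194.8) = 3,890.81 × 0.64317 = 2,502.45 kg.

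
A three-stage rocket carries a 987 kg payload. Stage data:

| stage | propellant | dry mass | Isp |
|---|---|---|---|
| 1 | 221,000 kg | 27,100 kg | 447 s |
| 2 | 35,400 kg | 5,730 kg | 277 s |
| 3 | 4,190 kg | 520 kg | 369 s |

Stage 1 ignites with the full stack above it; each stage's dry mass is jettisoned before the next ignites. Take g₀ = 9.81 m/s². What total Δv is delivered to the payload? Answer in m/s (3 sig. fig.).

Ignition mass of stage 1 = 221,000+27,100 + 35,400+5,730 + 4,190+520 + 987 = 294,927 kg.
Stage 1: m₀ = 294,927 kg, m_f = 294,927 − 221,000 = 73,927 kg; Δv = 447×9.81×ln(3.989) = 4385.1×1.3836 ≈ 6067 m/s.
Stage 2: m₀ = 46,827 kg, m_f = 46,827 − 35,400 = 11,427 kg; Δv = 277×9.81×ln(4.098) = 2717.4×1.4105 ≈ 3833 m/s.
Stage 3: m₀ = 5,697 kg, m_f = 5,697 − 4,190 = 1,507 kg; Δv = 369×9.81×ln(3.78) = 3619.9×1.3298 ≈ 4814 m/s.
Total Δv = 6067 + 3833 + 4814 = 14714 m/s.

Δv ≈ 14700 m/s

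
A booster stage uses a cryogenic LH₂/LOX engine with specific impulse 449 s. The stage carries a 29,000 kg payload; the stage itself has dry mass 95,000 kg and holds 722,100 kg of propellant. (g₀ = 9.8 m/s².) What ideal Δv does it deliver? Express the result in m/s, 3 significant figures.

v_e = Isp · g₀ = 449 × 9.8 = 4400.2 m/s.
m₀ = payload + dry + propellant = 29,000 + 95,000 + 722,100 = 846,100 kg.
m_f = payload + dry = 29,000 + 95,000 = 124,000 kg.
From the ideal rocket equation, Δv = v_e · ln(m₀/m_f) = 4400.2 × ln(6.823) = 4400.2 × 1.9204 ≈ 8450.0 m/s.

Δv ≈ 8450 m/s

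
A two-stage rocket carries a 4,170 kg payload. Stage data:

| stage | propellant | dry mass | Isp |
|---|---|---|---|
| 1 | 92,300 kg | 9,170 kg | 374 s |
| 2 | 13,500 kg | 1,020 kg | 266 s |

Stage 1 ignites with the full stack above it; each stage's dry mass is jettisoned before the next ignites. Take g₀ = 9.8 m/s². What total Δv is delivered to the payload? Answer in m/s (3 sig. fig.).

Δv ≈ 8700 m/s

Ignition mass of stage 1 = 92,300+9,170 + 13,500+1,020 + 4,170 = 120,160 kg.
Stage 1: m₀ = 120,160 kg, m_f = 120,160 − 92,300 = 27,860 kg; Δv = 374×9.8×ln(4.313) = 3665.2×1.4616 ≈ 5357 m/s.
Stage 2: m₀ = 18,690 kg, m_f = 18,690 − 13,500 = 5,190 kg; Δv = 266×9.8×ln(3.601) = 2606.8×1.2813 ≈ 3340 m/s.
Total Δv = 5357 + 3340 = 8697 m/s.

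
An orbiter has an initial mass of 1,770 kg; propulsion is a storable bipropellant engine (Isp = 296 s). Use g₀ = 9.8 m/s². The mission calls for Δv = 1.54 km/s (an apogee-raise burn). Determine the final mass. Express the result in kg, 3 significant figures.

final mass ≈ 1040 kg

v_e = Isp · g₀ = 296 × 9.8 = 2900.8 m/s.
Using Δv = v_e ln(m₀/m_f): m₀/m_f = exp(Δv / v_e) = exp(1540 / 2900.8) = exp(0.5309) = 1.7004.
m_f = m₀ / 1.7004 = 1,770 / 1.7004 = 1,040.93 kg.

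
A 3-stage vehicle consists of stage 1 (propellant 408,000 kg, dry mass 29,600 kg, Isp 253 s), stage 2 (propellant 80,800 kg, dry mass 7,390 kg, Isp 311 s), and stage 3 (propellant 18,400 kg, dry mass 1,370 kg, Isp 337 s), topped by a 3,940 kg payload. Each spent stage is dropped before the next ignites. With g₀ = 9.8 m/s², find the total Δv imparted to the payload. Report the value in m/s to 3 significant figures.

Ignition mass of stage 1 = 408,000+29,600 + 80,800+7,390 + 18,400+1,370 + 3,940 = 549,500 kg.
Stage 1: m₀ = 549,500 kg, m_f = 549,500 − 408,000 = 141,500 kg; Δv = 253×9.8×ln(3.883) = 2479.4×1.3567 ≈ 3364 m/s.
Stage 2: m₀ = 111,900 kg, m_f = 111,900 − 80,800 = 31,100 kg; Δv = 311×9.8×ln(3.598) = 3047.8×1.2804 ≈ 3902 m/s.
Stage 3: m₀ = 23,710 kg, m_f = 23,710 − 18,400 = 5,310 kg; Δv = 337×9.8×ln(4.465) = 3302.6×1.4963 ≈ 4942 m/s.
Total Δv = 3364 + 3902 + 4942 = 12208 m/s.

Δv ≈ 12200 m/s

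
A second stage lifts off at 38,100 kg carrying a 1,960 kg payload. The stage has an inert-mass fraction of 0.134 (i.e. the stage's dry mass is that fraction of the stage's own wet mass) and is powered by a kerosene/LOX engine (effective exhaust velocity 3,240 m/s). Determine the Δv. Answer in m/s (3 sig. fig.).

Stage wet mass = m₀ − payload = 38,100 − 1,960 = 36,140 kg.
Stage dry mass = ε × stage wet mass = 0.134 × 36,140 = 4,842.76 kg.
Burnout mass m_f = stage dry + payload = 4,842.76 + 1,960 = 6,802.76 kg.
Δv = v_e · ln(38,100/6,802.76) = 3240.0 × ln(5.601) = 3240.0 × 1.7229 ≈ 5582 m/s.

Δv ≈ 5580 m/s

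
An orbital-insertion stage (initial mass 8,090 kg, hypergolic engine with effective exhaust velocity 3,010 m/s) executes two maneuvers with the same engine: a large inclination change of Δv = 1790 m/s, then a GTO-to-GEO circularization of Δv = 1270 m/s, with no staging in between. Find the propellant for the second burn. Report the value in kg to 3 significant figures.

propellant for the second burn ≈ 1540 kg

After the first burn: m = 8090 × exp(−1790/3010.0) = 8090 × 0.55174 = 4,463.58 kg.
After the second burn: m = 4,463.58 × exp(−1270/3010.0) = 4,463.58 × 0.65578 = 2,927.13 kg.
Second-burn propellant = 4,463.58 − 2,927.13 = 1,536.45 kg.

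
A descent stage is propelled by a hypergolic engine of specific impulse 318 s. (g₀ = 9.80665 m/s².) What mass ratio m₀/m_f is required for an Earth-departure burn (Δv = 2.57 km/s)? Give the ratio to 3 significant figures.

mass ratio ≈ 2.28

v_e = Isp · g₀ = 318 × 9.80665 = 3118.5 m/s.
Rocket equation: m₀/m_f = exp(Δv / v_e) = exp(2570 / 3118.5) = exp(0.8241) = 2.2799.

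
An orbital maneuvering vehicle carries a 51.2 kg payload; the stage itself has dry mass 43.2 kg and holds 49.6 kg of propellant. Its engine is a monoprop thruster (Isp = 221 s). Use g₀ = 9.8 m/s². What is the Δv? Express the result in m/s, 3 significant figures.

Δv ≈ 915 m/s

v_e = Isp · g₀ = 221 × 9.8 = 2165.8 m/s.
m₀ = payload + dry + propellant = 51.2 + 43.2 + 49.6 = 144 kg.
m_f = payload + dry = 51.2 + 43.2 = 94.4 kg.
By the Tsiolkovsky rocket equation, Δv = v_e · ln(m₀/m_f) = 2165.8 × ln(1.525) = 2165.8 × 0.4223 ≈ 914.6 m/s.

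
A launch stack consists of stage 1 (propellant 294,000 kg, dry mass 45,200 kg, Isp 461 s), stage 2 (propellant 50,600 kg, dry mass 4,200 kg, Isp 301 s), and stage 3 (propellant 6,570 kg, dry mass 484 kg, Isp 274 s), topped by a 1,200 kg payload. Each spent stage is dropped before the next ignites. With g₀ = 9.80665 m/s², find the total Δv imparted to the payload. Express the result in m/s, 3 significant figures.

Δv ≈ 15000 m/s

Ignition mass of stage 1 = 294,000+45,200 + 50,600+4,200 + 6,570+484 + 1,200 = 402,254 kg.
Stage 1: m₀ = 402,254 kg, m_f = 402,254 − 294,000 = 108,254 kg; Δv = 461×9.80665×ln(3.716) = 4520.9×1.3126 ≈ 5934 m/s.
Stage 2: m₀ = 63,054 kg, m_f = 63,054 − 50,600 = 12,454 kg; Δv = 301×9.80665×ln(5.063) = 2951.8×1.6219 ≈ 4788 m/s.
Stage 3: m₀ = 8,254 kg, m_f = 8,254 − 6,570 = 1,684 kg; Δv = 274×9.80665×ln(4.901) = 2687.0×1.5895 ≈ 4271 m/s.
Total Δv = 5934 + 4788 + 4271 = 14993 m/s.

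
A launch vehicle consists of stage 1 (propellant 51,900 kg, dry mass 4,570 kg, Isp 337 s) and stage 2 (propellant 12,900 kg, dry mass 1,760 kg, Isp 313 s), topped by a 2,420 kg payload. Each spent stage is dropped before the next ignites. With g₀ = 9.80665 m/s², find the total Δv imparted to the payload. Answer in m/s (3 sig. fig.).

Δv ≈ 8360 m/s

Ignition mass of stage 1 = 51,900+4,570 + 12,900+1,760 + 2,420 = 73,550 kg.
Stage 1: m₀ = 73,550 kg, m_f = 73,550 − 51,900 = 21,650 kg; Δv = 337×9.80665×ln(3.397) = 3304.8×1.2230 ≈ 4042 m/s.
Stage 2: m₀ = 17,080 kg, m_f = 17,080 − 12,900 = 4,180 kg; Δv = 313×9.80665×ln(4.086) = 3069.5×1.4076 ≈ 4321 m/s.
Total Δv = 4042 + 4321 = 8363 m/s.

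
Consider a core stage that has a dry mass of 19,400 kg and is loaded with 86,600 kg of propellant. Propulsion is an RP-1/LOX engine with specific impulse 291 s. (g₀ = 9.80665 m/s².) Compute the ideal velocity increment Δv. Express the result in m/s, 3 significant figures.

Δv ≈ 4850 m/s

v_e = Isp · g₀ = 291 × 9.80665 = 2853.7 m/s.
m₀ = m_dry + m_prop = 19,400 + 86,600 = 106,000 kg.
Using Δv = v_e ln(m₀/m_f): Δv = v_e · ln(m₀/m_f) = 2853.7 × ln(5.464) = 2853.7 × 1.6982 ≈ 4846.1 m/s.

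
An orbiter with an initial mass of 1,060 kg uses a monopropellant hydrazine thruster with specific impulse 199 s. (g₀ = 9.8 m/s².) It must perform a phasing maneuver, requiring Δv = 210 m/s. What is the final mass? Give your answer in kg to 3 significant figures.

final mass ≈ 952 kg

v_e = Isp · g₀ = 199 × 9.8 = 1950.2 m/s.
m₀/m_f = exp(Δv / v_e) = exp(210 / 1950.2) = exp(0.1077) = 1.1137.
m_f = m₀ / 1.1137 = 1,060 / 1.1137 = 951.782 kg.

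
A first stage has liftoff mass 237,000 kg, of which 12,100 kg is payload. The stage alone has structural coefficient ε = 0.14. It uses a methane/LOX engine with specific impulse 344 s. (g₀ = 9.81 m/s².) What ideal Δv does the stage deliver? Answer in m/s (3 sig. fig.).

Δv ≈ 5710 m/s

Stage wet mass = m₀ − payload = 237,000 − 12,100 = 224,900 kg.
Stage dry mass = ε × stage wet mass = 0.14 × 224,900 = 31,486 kg.
Burnout mass m_f = stage dry + payload = 31,486 + 12,100 = 43,586 kg.
v_e = Isp · g₀ = 344 × 9.81 = 3374.6 m/s.
Δv = v_e · ln(237,000/43,586) = 3374.6 × ln(5.438) = 3374.6 × 1.6933 ≈ 5714 m/s.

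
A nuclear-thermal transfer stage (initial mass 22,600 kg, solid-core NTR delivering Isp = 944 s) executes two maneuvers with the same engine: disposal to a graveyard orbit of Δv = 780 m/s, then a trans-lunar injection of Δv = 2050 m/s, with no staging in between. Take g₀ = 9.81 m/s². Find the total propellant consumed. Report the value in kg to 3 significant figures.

v_e = Isp · g₀ = 944 × 9.81 = 9260.6 m/s.
After the first burn: m = 22600 × exp(−780/9260.6) = 22600 × 0.91922 = 20,774.4 kg.
After the second burn: m = 20,774.4 × exp(−2050/9260.6) = 20,774.4 × 0.80142 = 16,649 kg.
Total propellant = m₀ − m_final = 22600 − 16,649 = 5,951 kg.

total propellant consumed ≈ 5950 kg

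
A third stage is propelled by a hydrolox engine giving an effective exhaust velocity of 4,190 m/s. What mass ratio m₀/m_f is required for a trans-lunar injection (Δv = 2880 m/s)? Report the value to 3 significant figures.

Using Δv = v_e ln(m₀/m_f): m₀/m_f = exp(Δv / v_e) = exp(2880 / 4190.0) = exp(0.6874) = 1.9884.

mass ratio ≈ 1.99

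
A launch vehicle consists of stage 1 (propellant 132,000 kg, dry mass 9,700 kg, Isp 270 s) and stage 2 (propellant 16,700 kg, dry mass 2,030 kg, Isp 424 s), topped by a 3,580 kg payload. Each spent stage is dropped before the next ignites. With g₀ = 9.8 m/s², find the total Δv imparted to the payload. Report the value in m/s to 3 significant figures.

Δv ≈ 10100 m/s

Ignition mass of stage 1 = 132,000+9,700 + 16,700+2,030 + 3,580 = 164,010 kg.
Stage 1: m₀ = 164,010 kg, m_f = 164,010 − 132,000 = 32,010 kg; Δv = 270×9.8×ln(5.124) = 2646.0×1.6339 ≈ 4323 m/s.
Stage 2: m₀ = 22,310 kg, m_f = 22,310 − 16,700 = 5,610 kg; Δv = 424×9.8×ln(3.977) = 4155.2×1.3805 ≈ 5736 m/s.
Total Δv = 4323 + 5736 = 10059 m/s.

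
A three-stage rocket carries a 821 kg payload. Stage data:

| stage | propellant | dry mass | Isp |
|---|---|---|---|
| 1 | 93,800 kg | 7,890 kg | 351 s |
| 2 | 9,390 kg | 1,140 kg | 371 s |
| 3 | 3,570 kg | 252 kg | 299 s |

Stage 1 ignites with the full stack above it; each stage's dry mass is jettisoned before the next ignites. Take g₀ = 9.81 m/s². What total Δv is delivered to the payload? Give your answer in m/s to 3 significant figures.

Ignition mass of stage 1 = 93,800+7,890 + 9,390+1,140 + 3,570+252 + 821 = 116,863 kg.
Stage 1: m₀ = 116,863 kg, m_f = 116,863 − 93,800 = 23,063 kg; Δv = 351×9.81×ln(5.067) = 3443.3×1.6228 ≈ 5588 m/s.
Stage 2: m₀ = 15,173 kg, m_f = 15,173 − 9,390 = 5,783 kg; Δv = 371×9.81×ln(2.624) = 3639.5×0.9646 ≈ 3511 m/s.
Stage 3: m₀ = 4,643 kg, m_f = 4,643 − 3,570 = 1,073 kg; Δv = 299×9.81×ln(4.327) = 2933.2×1.4649 ≈ 4297 m/s.
Total Δv = 5588 + 3511 + 4297 = 13396 m/s.

Δv ≈ 13400 m/s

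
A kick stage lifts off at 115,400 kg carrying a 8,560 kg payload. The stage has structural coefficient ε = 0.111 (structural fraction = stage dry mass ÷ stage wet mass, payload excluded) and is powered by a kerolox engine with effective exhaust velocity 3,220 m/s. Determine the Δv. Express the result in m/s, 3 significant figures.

Δv ≈ 5580 m/s

Stage wet mass = m₀ − payload = 115,400 − 8,560 = 106,840 kg.
Stage dry mass = ε × stage wet mass = 0.111 × 106,840 = 11,859.2 kg.
Burnout mass m_f = stage dry + payload = 11,859.2 + 8,560 = 20,419.2 kg.
Δv = v_e · ln(115,400/20,419.2) = 3220.0 × ln(5.652) = 3220.0 × 1.7319 ≈ 5577 m/s.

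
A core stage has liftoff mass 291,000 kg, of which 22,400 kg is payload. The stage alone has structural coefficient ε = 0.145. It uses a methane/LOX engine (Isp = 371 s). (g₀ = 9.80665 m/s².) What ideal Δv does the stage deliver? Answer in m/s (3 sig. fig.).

Δv ≈ 5660 m/s

Stage wet mass = m₀ − payload = 291,000 − 22,400 = 268,600 kg.
Stage dry mass = ε × stage wet mass = 0.145 × 268,600 = 38,947 kg.
Burnout mass m_f = stage dry + payload = 38,947 + 22,400 = 61,347 kg.
v_e = Isp · g₀ = 371 × 9.80665 = 3638.3 m/s.
Δv = v_e · ln(291,000/61,347) = 3638.3 × ln(4.744) = 3638.3 × 1.5568 ≈ 5664 m/s.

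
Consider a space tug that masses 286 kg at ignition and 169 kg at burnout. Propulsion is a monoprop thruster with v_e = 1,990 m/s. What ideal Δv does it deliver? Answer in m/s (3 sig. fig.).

Δv ≈ 1050 m/s

Δv = v_e · ln(m₀/m_f) = 1990.0 × ln(1.692) = 1990.0 × 0.5261 ≈ 1046.9 m/s.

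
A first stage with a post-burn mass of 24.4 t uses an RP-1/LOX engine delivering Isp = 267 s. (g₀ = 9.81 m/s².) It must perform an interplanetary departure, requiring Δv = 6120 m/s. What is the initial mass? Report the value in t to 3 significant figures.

v_e = Isp · g₀ = 267 × 9.81 = 2619.3 m/s.
Using Δv = v_e ln(m₀/m_f): m₀/m_f = exp(Δv / v_e) = exp(6120 / 2619.3) = exp(2.3365) = 10.3453.
m₀ = m_f × 10.3453 = 24.4 × 10.3453 = 252.425 t.

initial mass ≈ 252 t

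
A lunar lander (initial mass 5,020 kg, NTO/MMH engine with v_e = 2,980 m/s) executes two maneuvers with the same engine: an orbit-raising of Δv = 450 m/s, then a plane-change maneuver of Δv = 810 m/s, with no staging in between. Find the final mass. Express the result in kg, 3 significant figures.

After the first burn: m = 5020 × exp(−450/2980.0) = 5020 × 0.85984 = 4,316.4 kg.
After the second burn: m = 4,316.4 × exp(−810/2980.0) = 4,316.4 × 0.76200 = 3,289.1 kg.

final mass ≈ 3290 kg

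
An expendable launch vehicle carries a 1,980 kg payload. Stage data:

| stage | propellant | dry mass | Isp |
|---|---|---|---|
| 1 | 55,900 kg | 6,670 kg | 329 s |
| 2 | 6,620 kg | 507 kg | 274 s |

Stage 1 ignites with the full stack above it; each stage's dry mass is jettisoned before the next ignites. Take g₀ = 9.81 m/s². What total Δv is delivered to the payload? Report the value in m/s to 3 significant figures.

Δv ≈ 8370 m/s

Ignition mass of stage 1 = 55,900+6,670 + 6,620+507 + 1,980 = 71,677 kg.
Stage 1: m₀ = 71,677 kg, m_f = 71,677 − 55,900 = 15,777 kg; Δv = 329×9.81×ln(4.543) = 3227.5×1.5136 ≈ 4885 m/s.
Stage 2: m₀ = 9,107 kg, m_f = 9,107 − 6,620 = 2,487 kg; Δv = 274×9.81×ln(3.662) = 2687.9×1.2980 ≈ 3489 m/s.
Total Δv = 4885 + 3489 = 8374 m/s.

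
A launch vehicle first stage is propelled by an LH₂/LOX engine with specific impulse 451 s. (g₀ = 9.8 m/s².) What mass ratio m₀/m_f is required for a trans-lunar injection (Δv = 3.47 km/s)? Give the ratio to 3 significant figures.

v_e = Isp · g₀ = 451 × 9.8 = 4419.8 m/s.
m₀/m_f = exp(Δv / v_e) = exp(3470 / 4419.8) = exp(0.7851) = 2.1926.

mass ratio ≈ 2.19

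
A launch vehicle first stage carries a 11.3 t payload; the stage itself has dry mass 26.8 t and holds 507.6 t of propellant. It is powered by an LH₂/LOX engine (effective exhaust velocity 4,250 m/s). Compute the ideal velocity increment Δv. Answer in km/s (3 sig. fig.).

m₀ = payload + dry + propellant = 11.3 + 26.8 + 507.6 = 545.7 t.
m_f = payload + dry = 11.3 + 26.8 = 38.1 t.
Δv = v_e · ln(m₀/m_f) = 4250.0 × ln(14.32) = 4250.0 × 2.6619 ≈ 11312.9 m/s.

Δv ≈ 11.3 km/s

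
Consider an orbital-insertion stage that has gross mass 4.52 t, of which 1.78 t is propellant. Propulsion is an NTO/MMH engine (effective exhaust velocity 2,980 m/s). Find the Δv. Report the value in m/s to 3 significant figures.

Δv ≈ 1490 m/s

m_f = m₀ − m_prop = 4.52 − 1.78 = 2.74 t.
By the Tsiolkovsky rocket equation, Δv = v_e · ln(m₀/m_f) = 2980.0 × ln(1.65) = 2980.0 × 0.5006 ≈ 1491.7 m/s.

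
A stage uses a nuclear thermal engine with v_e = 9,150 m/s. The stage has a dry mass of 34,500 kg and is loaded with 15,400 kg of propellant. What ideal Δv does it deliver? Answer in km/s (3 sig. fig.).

Δv ≈ 3.38 km/s

m₀ = m_dry + m_prop = 34,500 + 15,400 = 49,900 kg.
By the Tsiolkovsky rocket equation, Δv = v_e · ln(m₀/m_f) = 9150.0 × ln(1.446) = 9150.0 × 0.3691 ≈ 3376.9 m/s.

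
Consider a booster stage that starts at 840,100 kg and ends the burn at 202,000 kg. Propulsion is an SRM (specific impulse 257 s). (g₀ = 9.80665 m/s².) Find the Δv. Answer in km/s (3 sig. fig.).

Δv ≈ 3.59 km/s

v_e = Isp · g₀ = 257 × 9.80665 = 2520.3 m/s.
From the ideal rocket equation, Δv = v_e · ln(m₀/m_f) = 2520.3 × ln(4.159) = 2520.3 × 1.4253 ≈ 3592.1 m/s.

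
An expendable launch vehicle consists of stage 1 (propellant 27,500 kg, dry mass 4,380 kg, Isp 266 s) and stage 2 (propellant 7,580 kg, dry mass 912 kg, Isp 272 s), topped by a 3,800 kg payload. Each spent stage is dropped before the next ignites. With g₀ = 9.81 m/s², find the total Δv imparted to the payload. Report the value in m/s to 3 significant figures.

Ignition mass of stage 1 = 27,500+4,380 + 7,580+912 + 3,800 = 44,172 kg.
Stage 1: m₀ = 44,172 kg, m_f = 44,172 − 27,500 = 16,672 kg; Δv = 266×9.81×ln(2.649) = 2609.5×0.9744 ≈ 2543 m/s.
Stage 2: m₀ = 12,292 kg, m_f = 12,292 − 7,580 = 4,712 kg; Δv = 272×9.81×ln(2.609) = 2668.3×0.9588 ≈ 2558 m/s.
Total Δv = 2543 + 2558 = 5101 m/s.

Δv ≈ 5100 m/s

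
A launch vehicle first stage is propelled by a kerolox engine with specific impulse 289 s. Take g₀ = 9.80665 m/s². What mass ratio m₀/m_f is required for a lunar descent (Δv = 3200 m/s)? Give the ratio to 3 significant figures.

mass ratio ≈ 3.09

v_e = Isp · g₀ = 289 × 9.80665 = 2834.1 m/s.
Using Δv = v_e ln(m₀/m_f): m₀/m_f = exp(Δv / v_e) = exp(3200 / 2834.1) = exp(1.1291) = 3.0929.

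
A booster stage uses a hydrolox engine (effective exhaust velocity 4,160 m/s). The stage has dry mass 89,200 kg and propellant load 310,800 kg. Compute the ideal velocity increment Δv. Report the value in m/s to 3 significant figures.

m₀ = m_dry + m_prop = 89,200 + 310,800 = 400,000 kg.
Using Δv = v_e ln(m₀/m_f): Δv = v_e · ln(m₀/m_f) = 4160.0 × ln(4.484) = 4160.0 × 1.5006 ≈ 6242.4 m/s.

Δv ≈ 6240 m/s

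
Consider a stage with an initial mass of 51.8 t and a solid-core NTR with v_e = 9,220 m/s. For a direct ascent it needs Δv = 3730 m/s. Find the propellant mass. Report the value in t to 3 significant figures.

propellant mass ≈ 17.2 t

m₀/m_f = exp(Δv / v_e) = exp(3730 / 9220.0) = exp(0.4046) = 1.4986.
m_f = 51.8 / 1.4986 = 34.5656 t, so propellant = m₀ − m_f = 51.8 − 34.5656 = 17.2344 t.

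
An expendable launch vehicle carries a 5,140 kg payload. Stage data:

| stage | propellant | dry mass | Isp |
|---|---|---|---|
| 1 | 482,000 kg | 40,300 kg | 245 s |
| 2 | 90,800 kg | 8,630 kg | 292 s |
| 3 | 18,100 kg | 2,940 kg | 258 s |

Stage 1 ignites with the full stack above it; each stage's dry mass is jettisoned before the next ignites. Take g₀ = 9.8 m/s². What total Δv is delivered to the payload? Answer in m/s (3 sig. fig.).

Ignition mass of stage 1 = 482,000+40,300 + 90,800+8,630 + 18,100+2,940 + 5,140 = 647,910 kg.
Stage 1: m₀ = 647,910 kg, m_f = 647,910 − 482,000 = 165,910 kg; Δv = 245×9.8×ln(3.905) = 2401.0×1.3623 ≈ 3271 m/s.
Stage 2: m₀ = 125,610 kg, m_f = 125,610 − 90,800 = 34,810 kg; Δv = 292×9.8×ln(3.608) = 2861.6×1.2833 ≈ 3672 m/s.
Stage 3: m₀ = 26,180 kg, m_f = 26,180 − 18,100 = 8,080 kg; Δv = 258×9.8×ln(3.24) = 2528.4×1.1756 ≈ 2972 m/s.
Total Δv = 3271 + 3672 + 2972 = 9915 m/s.

Δv ≈ 9920 m/s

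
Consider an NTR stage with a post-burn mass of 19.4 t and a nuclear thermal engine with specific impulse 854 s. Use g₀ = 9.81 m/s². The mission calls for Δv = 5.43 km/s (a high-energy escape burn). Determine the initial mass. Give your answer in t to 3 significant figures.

initial mass ≈ 37.1 t

v_e = Isp · g₀ = 854 × 9.81 = 8377.7 m/s.
Rocket equation: m₀/m_f = exp(Δv / v_e) = exp(5430 / 8377.7) = exp(0.6481) = 1.9120.
m₀ = m_f × 1.9120 = 19.4 × 1.9120 = 37.0928 t.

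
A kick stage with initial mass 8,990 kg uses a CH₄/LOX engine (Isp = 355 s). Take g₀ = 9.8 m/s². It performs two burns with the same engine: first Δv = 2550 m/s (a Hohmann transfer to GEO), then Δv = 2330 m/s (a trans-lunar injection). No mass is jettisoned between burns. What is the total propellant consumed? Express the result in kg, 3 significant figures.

v_e = Isp · g₀ = 355 × 9.8 = 3479.0 m/s.
After the first burn: m = 8990 × exp(−2550/3479.0) = 8990 × 0.48048 = 4,319.52 kg.
After the second burn: m = 4,319.52 × exp(−2330/3479.0) = 4,319.52 × 0.51185 = 2,210.95 kg.
Total propellant = m₀ − m_final = 8990 − 2,210.95 = 6,779.05 kg.

total propellant consumed ≈ 6780 kg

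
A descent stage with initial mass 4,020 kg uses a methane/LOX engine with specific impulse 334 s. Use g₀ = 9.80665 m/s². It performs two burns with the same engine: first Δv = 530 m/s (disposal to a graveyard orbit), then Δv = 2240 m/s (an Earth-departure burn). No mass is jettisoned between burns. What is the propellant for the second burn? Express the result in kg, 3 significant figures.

propellant for the second burn ≈ 1690 kg

v_e = Isp · g₀ = 334 × 9.80665 = 3275.4 m/s.
After the first burn: m = 4020 × exp(−530/3275.4) = 4020 × 0.85060 = 3,419.41 kg.
After the second burn: m = 3,419.41 × exp(−2240/3275.4) = 3,419.41 × 0.50465 = 1,725.61 kg.
Second-burn propellant = 3,419.41 − 1,725.61 = 1,693.8 kg.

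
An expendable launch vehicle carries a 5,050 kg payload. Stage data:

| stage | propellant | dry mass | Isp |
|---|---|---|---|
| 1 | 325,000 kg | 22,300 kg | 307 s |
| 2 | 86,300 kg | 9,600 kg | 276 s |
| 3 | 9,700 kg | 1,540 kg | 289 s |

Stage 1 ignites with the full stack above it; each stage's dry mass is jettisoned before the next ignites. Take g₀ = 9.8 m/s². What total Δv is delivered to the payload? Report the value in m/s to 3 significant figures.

Ignition mass of stage 1 = 325,000+22,300 + 86,300+9,600 + 9,700+1,540 + 5,050 = 459,490 kg.
Stage 1: m₀ = 459,490 kg, m_f = 459,490 − 325,000 = 134,490 kg; Δv = 307×9.8×ln(3.417) = 3008.6×1.2286 ≈ 3696 m/s.
Stage 2: m₀ = 112,190 kg, m_f = 112,190 − 86,300 = 25,890 kg; Δv = 276×9.8×ln(4.333) = 2704.8×1.4663 ≈ 3966 m/s.
Stage 3: m₀ = 16,290 kg, m_f = 16,290 − 9,700 = 6,590 kg; Δv = 289×9.8×ln(2.472) = 2832.2×0.9050 ≈ 2563 m/s.
Total Δv = 3696 + 3966 + 2563 = 10225 m/s.

Δv ≈ 10200 m/s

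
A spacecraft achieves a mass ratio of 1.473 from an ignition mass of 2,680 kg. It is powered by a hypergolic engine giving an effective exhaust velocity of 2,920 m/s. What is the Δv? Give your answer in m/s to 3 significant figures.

Δv = v_e · ln(1.473) = 2920.0 × 0.3873 ≈ 1130.9 m/s.

Δv ≈ 1130 m/s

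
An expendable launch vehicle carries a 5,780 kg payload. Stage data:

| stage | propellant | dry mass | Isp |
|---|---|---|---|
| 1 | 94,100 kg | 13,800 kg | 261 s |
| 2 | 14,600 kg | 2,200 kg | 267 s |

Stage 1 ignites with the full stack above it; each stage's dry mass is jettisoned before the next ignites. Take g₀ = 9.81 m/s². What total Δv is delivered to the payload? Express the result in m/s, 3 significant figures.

Ignition mass of stage 1 = 94,100+13,800 + 14,600+2,200 + 5,780 = 130,480 kg.
Stage 1: m₀ = 130,480 kg, m_f = 130,480 − 94,100 = 36,380 kg; Δv = 261×9.81×ln(3.587) = 2560.4×1.2772 ≈ 3270 m/s.
Stage 2: m₀ = 22,580 kg, m_f = 22,580 − 14,600 = 7,980 kg; Δv = 267×9.81×ln(2.83) = 2619.3×1.0401 ≈ 2724 m/s.
Total Δv = 3270 + 2724 = 5994 m/s.

Δv ≈ 5990 m/s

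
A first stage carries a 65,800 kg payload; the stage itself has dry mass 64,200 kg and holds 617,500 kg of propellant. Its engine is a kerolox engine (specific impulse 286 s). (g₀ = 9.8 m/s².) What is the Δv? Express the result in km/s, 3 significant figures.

v_e = Isp · g₀ = 286 × 9.8 = 2802.8 m/s.
m₀ = payload + dry + propellant = 65,800 + 64,200 + 617,500 = 747,500 kg.
m_f = payload + dry = 65,800 + 64,200 = 130,000 kg.
Using Δv = v_e ln(m₀/m_f): Δv = v_e · ln(m₀/m_f) = 2802.8 × ln(5.75) = 2802.8 × 1.7492 ≈ 4902.7 m/s.

Δv ≈ 4.90 km/s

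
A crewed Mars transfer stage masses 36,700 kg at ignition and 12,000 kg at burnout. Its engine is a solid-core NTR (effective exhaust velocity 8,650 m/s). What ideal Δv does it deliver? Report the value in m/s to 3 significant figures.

From the ideal rocket equation, Δv = v_e · ln(m₀/m_f) = 8650.0 × ln(3.058) = 8650.0 × 1.1179 ≈ 9669.6 m/s.

Δv ≈ 9670 m/s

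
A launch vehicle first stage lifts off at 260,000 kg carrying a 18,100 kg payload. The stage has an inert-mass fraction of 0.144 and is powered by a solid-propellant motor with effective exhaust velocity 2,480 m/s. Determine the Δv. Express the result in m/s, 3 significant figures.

Δv ≈ 3950 m/s

Stage wet mass = m₀ − payload = 260,000 − 18,100 = 241,900 kg.
Stage dry mass = ε × stage wet mass = 0.144 × 241,900 = 34,833.6 kg.
Burnout mass m_f = stage dry + payload = 34,833.6 + 18,100 = 52,933.6 kg.
Δv = v_e · ln(260,000/52,933.6) = 2480.0 × ln(4.912) = 2480.0 × 1.5916 ≈ 3947 m/s.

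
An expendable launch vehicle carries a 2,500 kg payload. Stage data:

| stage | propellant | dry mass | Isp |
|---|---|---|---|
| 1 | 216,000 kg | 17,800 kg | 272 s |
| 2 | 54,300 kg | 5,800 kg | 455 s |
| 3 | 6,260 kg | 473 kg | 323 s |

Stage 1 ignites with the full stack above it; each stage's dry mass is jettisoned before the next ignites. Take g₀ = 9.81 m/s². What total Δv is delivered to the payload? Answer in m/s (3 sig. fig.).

Ignition mass of stage 1 = 216,000+17,800 + 54,300+5,800 + 6,260+473 + 2,500 = 303,133 kg.
Stage 1: m₀ = 303,133 kg, m_f = 303,133 − 216,000 = 87,133 kg; Δv = 272×9.81×ln(3.479) = 2668.3×1.2467 ≈ 3327 m/s.
Stage 2: m₀ = 69,333 kg, m_f = 69,333 − 54,300 = 15,033 kg; Δv = 455×9.81×ln(4.612) = 4463.6×1.5287 ≈ 6823 m/s.
Stage 3: m₀ = 9,233 kg, m_f = 9,233 − 6,260 = 2,973 kg; Δv = 323×9.81×ln(3.106) = 3168.6×1.1332 ≈ 3591 m/s.
Total Δv = 3327 + 6823 + 3591 = 13741 m/s.

Δv ≈ 13700 m/s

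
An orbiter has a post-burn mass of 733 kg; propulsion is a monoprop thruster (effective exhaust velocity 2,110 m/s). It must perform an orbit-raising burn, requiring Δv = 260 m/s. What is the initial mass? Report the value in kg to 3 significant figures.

From the ideal rocket equation, m₀/m_f = exp(Δv / v_e) = exp(260 / 2110.0) = exp(0.1232) = 1.1311.
m₀ = m_f × 1.1311 = 733 × 1.1311 = 829.096 kg.

initial mass ≈ 829 kg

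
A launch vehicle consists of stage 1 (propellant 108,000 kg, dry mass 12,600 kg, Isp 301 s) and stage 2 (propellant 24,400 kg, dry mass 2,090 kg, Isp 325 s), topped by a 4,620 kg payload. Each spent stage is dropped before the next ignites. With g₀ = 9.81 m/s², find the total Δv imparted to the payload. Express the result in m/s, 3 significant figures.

Ignition mass of stage 1 = 108,000+12,600 + 24,400+2,090 + 4,620 = 151,710 kg.
Stage 1: m₀ = 151,710 kg, m_f = 151,710 − 108,000 = 43,710 kg; Δv = 301×9.81×ln(3.471) = 2952.8×1.2444 ≈ 3674 m/s.
Stage 2: m₀ = 31,110 kg, m_f = 31,110 − 24,400 = 6,710 kg; Δv = 325×9.81×ln(4.636) = 3188.2×1.5339 ≈ 4891 m/s.
Total Δv = 3674 + 4891 = 8565 m/s.

Δv ≈ 8570 m/s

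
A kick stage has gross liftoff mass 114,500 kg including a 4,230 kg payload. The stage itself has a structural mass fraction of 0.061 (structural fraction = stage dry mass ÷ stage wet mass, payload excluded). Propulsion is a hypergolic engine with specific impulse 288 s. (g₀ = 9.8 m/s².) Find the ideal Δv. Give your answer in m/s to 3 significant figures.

Stage wet mass = m₀ − payload = 114,500 − 4,230 = 110,270 kg.
Stage dry mass = ε × stage wet mass = 0.061 × 110,270 = 6,726.47 kg.
Burnout mass m_f = stage dry + payload = 6,726.47 + 4,230 = 10,956.47 kg.
v_e = Isp · g₀ = 288 × 9.8 = 2822.4 m/s.
Δv = v_e · ln(114,500/10,956.47) = 2822.4 × ln(10.45) = 2822.4 × 2.3466 ≈ 6623 m/s.

Δv ≈ 6620 m/s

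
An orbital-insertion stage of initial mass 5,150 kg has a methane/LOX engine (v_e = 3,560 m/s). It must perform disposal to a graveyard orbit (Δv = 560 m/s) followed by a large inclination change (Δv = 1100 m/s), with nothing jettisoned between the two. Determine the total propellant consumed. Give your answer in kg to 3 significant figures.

total propellant consumed ≈ 1920 kg

After the first burn: m = 5150 × exp(−560/3560.0) = 5150 × 0.85444 = 4,400.37 kg.
After the second burn: m = 4,400.37 × exp(−1100/3560.0) = 4,400.37 × 0.73419 = 3,230.71 kg.
Total propellant = m₀ − m_final = 5150 − 3,230.71 = 1,919.29 kg.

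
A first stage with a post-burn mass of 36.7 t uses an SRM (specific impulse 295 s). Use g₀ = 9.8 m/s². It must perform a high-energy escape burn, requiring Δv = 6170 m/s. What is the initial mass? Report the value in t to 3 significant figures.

v_e = Isp · g₀ = 295 × 9.8 = 2891.0 m/s.
m₀/m_f = exp(Δv / v_e) = exp(6170 / 2891.0) = exp(2.1342) = 8.4504.
m₀ = m_f × 8.4504 = 36.7 × 8.4504 = 310.13 t.

initial mass ≈ 310 t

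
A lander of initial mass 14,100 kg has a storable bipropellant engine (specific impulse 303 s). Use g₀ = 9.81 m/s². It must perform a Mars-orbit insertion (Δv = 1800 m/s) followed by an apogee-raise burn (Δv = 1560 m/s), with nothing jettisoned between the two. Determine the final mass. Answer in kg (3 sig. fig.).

v_e = Isp · g₀ = 303 × 9.81 = 2972.4 m/s.
After the first burn: m = 14100 × exp(−1800/2972.4) = 14100 × 0.54577 = 7,695.36 kg.
After the second burn: m = 7,695.36 × exp(−1560/2972.4) = 7,695.36 × 0.59166 = 4,553.04 kg.

final mass ≈ 4550 kg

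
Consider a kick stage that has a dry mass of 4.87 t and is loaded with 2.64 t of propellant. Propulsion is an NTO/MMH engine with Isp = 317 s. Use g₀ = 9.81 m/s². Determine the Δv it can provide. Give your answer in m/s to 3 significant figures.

v_e = Isp · g₀ = 317 × 9.81 = 3109.8 m/s.
m₀ = m_dry + m_prop = 4.87 + 2.64 = 7.51 t.
Δv = v_e · ln(m₀/m_f) = 3109.8 × ln(1.542) = 3109.8 × 0.4331 ≈ 1347.0 m/s.

Δv ≈ 1350 m/s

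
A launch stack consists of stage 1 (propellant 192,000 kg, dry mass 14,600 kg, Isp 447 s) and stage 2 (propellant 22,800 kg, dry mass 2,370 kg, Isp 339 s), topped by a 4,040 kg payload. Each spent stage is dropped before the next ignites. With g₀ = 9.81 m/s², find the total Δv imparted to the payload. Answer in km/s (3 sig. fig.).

Δv ≈ 12.4 km/s

Ignition mass of stage 1 = 192,000+14,600 + 22,800+2,370 + 4,040 = 235,810 kg.
Stage 1: m₀ = 235,810 kg, m_f = 235,810 − 192,000 = 43,810 kg; Δv = 447×9.81×ln(5.383) = 4385.1×1.6832 ≈ 7381 m/s.
Stage 2: m₀ = 29,210 kg, m_f = 29,210 − 22,800 = 6,410 kg; Δv = 339×9.81×ln(4.557) = 3325.6×1.5167 ≈ 5044 m/s.
Total Δv = 7381 + 5044 = 12425 m/s.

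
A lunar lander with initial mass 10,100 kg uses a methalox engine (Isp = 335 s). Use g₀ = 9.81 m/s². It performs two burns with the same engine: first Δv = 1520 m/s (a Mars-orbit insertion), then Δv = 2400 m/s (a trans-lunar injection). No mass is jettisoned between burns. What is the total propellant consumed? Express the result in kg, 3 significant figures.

total propellant consumed ≈ 7040 kg

v_e = Isp · g₀ = 335 × 9.81 = 3286.4 m/s.
After the first burn: m = 10100 × exp(−1520/3286.4) = 10100 × 0.62970 = 6,359.97 kg.
After the second burn: m = 6,359.97 × exp(−2400/3286.4) = 6,359.97 × 0.48177 = 3,064.04 kg.
Total propellant = m₀ − m_final = 10100 − 3,064.04 = 7,035.96 kg.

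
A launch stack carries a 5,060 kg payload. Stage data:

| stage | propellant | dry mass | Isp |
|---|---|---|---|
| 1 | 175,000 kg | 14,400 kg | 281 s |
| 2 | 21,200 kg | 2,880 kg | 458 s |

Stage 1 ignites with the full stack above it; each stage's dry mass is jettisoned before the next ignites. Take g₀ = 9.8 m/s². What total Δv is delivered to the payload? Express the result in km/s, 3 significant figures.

Δv ≈ 10.3 km/s

Ignition mass of stage 1 = 175,000+14,400 + 21,200+2,880 + 5,060 = 218,540 kg.
Stage 1: m₀ = 218,540 kg, m_f = 218,540 − 175,000 = 43,540 kg; Δv = 281×9.8×ln(5.019) = 2753.8×1.6133 ≈ 4443 m/s.
Stage 2: m₀ = 29,140 kg, m_f = 29,140 − 21,200 = 7,940 kg; Δv = 458×9.8×ln(3.67) = 4488.4×1.3002 ≈ 5836 m/s.
Total Δv = 4443 + 5836 = 10279 m/s.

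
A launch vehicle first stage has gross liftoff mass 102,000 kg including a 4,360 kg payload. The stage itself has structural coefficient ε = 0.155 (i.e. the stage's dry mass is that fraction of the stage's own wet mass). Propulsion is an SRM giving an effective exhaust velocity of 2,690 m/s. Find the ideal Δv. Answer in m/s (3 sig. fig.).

Stage wet mass = m₀ − payload = 102,000 − 4,360 = 97,640 kg.
Stage dry mass = ε × stage wet mass = 0.155 × 97,640 = 15,134.2 kg.
Burnout mass m_f = stage dry + payload = 15,134.2 + 4,360 = 19,494.2 kg.
By the Tsiolkovsky rocket equation, Δv = v_e · ln(102,000/19,494.2) = 2690.0 × ln(5.232) = 2690.0 × 1.6549 ≈ 4452 m/s.

Δv ≈ 4450 m/s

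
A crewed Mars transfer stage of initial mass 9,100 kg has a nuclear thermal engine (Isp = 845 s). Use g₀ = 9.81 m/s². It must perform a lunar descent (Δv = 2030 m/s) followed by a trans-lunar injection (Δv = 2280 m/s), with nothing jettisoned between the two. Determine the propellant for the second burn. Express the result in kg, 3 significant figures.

propellant for the second burn ≈ 1710 kg

v_e = Isp · g₀ = 845 × 9.81 = 8289.5 m/s.
After the first burn: m = 9100 × exp(−2030/8289.5) = 9100 × 0.78279 = 7,123.39 kg.
After the second burn: m = 7,123.39 × exp(−2280/8289.5) = 7,123.39 × 0.75954 = 5,410.5 kg.
Second-burn propellant = 7,123.39 − 5,410.5 = 1,712.89 kg.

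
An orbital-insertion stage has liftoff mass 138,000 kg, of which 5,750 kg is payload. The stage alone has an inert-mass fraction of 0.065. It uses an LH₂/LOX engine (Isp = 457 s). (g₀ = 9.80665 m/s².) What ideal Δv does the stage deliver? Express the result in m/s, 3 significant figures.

Stage wet mass = m₀ − payload = 138,000 − 5,750 = 132,250 kg.
Stage dry mass = ε × stage wet mass = 0.065 × 132,250 = 8,596.25 kg.
Burnout mass m_f = stage dry + payload = 8,596.25 + 5,750 = 14,346.25 kg.
v_e = Isp · g₀ = 457 × 9.80665 = 4481.6 m/s.
By the Tsiolkovsky rocket equation, Δv = v_e · ln(138,000/14,346.25) = 4481.6 × ln(9.619) = 4481.6 × 2.2638 ≈ 10145 m/s.

Δv ≈ 10100 m/s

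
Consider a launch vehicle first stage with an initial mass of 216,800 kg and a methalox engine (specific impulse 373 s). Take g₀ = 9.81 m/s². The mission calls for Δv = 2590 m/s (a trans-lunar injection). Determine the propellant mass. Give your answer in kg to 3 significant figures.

propellant mass ≈ 110000 kg

v_e = Isp · g₀ = 373 × 9.81 = 3659.1 m/s.
m₀/m_f = exp(Δv / v_e) = exp(2590 / 3659.1) = exp(0.7078) = 2.0296.
m_f = 216,800 / 2.0296 = 106,819 kg, so propellant = m₀ − m_f = 216,800 − 106,819 = 109,981 kg.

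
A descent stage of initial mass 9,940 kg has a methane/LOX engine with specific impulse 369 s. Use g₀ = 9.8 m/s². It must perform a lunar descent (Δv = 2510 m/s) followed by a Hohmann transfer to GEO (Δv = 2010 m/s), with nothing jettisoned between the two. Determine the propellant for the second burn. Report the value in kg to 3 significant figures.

v_e = Isp · g₀ = 369 × 9.8 = 3616.2 m/s.
After the first burn: m = 9940 × exp(−2510/3616.2) = 9940 × 0.49952 = 4,965.23 kg.
After the second burn: m = 4,965.23 × exp(−2010/3616.2) = 4,965.23 × 0.57359 = 2,848.01 kg.
Second-burn propellant = 4,965.23 − 2,848.01 = 2,117.22 kg.

propellant for the second burn ≈ 2120 kg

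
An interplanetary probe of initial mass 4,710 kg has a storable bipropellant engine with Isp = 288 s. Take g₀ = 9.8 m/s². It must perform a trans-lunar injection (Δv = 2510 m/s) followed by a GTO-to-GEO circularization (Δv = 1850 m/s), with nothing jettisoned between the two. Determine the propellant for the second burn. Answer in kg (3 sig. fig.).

v_e = Isp · g₀ = 288 × 9.8 = 2822.4 m/s.
After the first burn: m = 4710 × exp(−2510/2822.4) = 4710 × 0.41094 = 1,935.53 kg.
After the second burn: m = 1,935.53 × exp(−1850/2822.4) = 1,935.53 × 0.51920 = 1,004.93 kg.
Second-burn propellant = 1,935.53 − 1,004.93 = 930.6 kg.

propellant for the second burn ≈ 931 kg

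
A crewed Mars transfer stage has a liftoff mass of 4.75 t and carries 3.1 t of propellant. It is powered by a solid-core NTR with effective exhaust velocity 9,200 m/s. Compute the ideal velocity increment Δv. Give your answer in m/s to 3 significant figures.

Δv ≈ 9730 m/s

m_f = m₀ − m_prop = 4.75 − 3.1 = 1.65 t.
Rocket equation: Δv = v_e · ln(m₀/m_f) = 9200.0 × ln(2.879) = 9200.0 × 1.0574 ≈ 9727.8 m/s.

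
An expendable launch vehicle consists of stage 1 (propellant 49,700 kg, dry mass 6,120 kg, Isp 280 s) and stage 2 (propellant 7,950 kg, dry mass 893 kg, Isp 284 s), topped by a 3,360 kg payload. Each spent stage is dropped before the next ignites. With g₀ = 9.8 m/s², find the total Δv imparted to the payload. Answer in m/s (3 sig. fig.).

Ignition mass of stage 1 = 49,700+6,120 + 7,950+893 + 3,360 = 68,023 kg.
Stage 1: m₀ = 68,023 kg, m_f = 68,023 − 49,700 = 18,323 kg; Δv = 280×9.8×ln(3.712) = 2744.0×1.3117 ≈ 3599 m/s.
Stage 2: m₀ = 12,203 kg, m_f = 12,203 − 7,950 = 4,253 kg; Δv = 284×9.8×ln(2.869) = 2783.2×1.0541 ≈ 2934 m/s.
Total Δv = 3599 + 2934 = 6533 m/s.

Δv ≈ 6530 m/s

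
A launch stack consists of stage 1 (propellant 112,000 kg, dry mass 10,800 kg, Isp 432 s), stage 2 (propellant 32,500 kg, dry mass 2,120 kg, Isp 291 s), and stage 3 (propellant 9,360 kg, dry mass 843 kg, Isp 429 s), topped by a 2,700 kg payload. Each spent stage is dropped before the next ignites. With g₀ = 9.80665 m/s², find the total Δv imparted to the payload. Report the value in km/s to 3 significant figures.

Ignition mass of stage 1 = 112,000+10,800 + 32,500+2,120 + 9,360+843 + 2,700 = 170,323 kg.
Stage 1: m₀ = 170,323 kg, m_f = 170,323 − 112,000 = 58,323 kg; Δv = 432×9.80665×ln(2.92) = 4236.5×1.0717 ≈ 4540 m/s.
Stage 2: m₀ = 47,523 kg, m_f = 47,523 − 32,500 = 15,023 kg; Δv = 291×9.80665×ln(3.163) = 2853.7×1.1516 ≈ 3286 m/s.
Stage 3: m₀ = 12,903 kg, m_f = 12,903 − 9,360 = 3,543 kg; Δv = 429×9.80665×ln(3.642) = 4207.1×1.2925 ≈ 5438 m/s.
Total Δv = 4540 + 3286 + 5438 = 13264 m/s.

Δv ≈ 13.3 km/s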